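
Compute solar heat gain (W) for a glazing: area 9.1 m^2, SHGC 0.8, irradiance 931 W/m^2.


Solar heat gain: Q = Area * SHGC * Irradiance
  Q = 9.1 * 0.8 * 931 = 6777.7 W

6777.7 W


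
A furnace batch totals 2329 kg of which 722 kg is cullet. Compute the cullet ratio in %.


Cullet ratio = (cullet mass / total batch mass) * 100
  Ratio = 722 / 2329 * 100 = 31.0%

31.0%


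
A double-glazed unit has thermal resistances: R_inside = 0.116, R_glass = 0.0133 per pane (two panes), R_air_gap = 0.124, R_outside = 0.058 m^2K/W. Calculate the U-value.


Total thermal resistance (series):
  R_total = R_in + R_glass + R_air + R_glass + R_out
  R_total = 0.116 + 0.0133 + 0.124 + 0.0133 + 0.058 = 0.3246 m^2K/W
U-value = 1 / R_total = 1 / 0.3246 = 3.081 W/m^2K

3.081 W/m^2K


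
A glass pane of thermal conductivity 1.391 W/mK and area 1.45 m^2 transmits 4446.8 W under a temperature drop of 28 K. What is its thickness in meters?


Fourier's law: t = k * A * dT / Q
  t = 1.391 * 1.45 * 28 / 4446.8
  t = 56.4746 / 4446.8 = 0.0127 m

0.0127 m


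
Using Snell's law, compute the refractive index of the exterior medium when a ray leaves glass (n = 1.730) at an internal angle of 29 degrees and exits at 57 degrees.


Apply Snell's law: n1 * sin(theta1) = n2 * sin(theta2)
  n2 = n1 * sin(theta1) / sin(theta2)
  sin(29) = 0.48481
  sin(57) = 0.838671
  n2 = 1.730 * 0.48481 / 0.838671 = 1.0001

1.0001


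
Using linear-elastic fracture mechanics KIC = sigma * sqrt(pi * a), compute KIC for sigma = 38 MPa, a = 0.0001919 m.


Fracture toughness: KIC = sigma * sqrt(pi * a)
  pi * a = pi * 0.0001919 = 0.000602872
  sqrt(pi * a) = 0.024553
  KIC = 38 * 0.024553 = 0.933 MPa*sqrt(m)

0.933 MPa*sqrt(m)


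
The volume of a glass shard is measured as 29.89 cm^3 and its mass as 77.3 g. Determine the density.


Use the definition of density:
  rho = mass / volume
  rho = 77.3 / 29.89 = 2.586 g/cm^3

2.586 g/cm^3


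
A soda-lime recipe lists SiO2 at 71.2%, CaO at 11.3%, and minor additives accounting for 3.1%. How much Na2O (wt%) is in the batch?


Pieces sum to 100%:
  Na2O = 100 - (SiO2 + CaO + others)
  Na2O = 100 - (71.2 + 11.3 + 3.1) = 14.4%

14.4%


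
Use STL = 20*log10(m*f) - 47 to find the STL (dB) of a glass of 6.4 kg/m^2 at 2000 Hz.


Mass law: STL = 20 * log10(m * f) - 47
  m * f = 6.4 * 2000 = 12800
  log10(12800) = 4.10721
  STL = 20 * 4.10721 - 47 = 82.1442 - 47 = 35.1 dB

35.1 dB


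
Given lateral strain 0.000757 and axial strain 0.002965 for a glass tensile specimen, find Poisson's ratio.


Poisson's ratio: nu = lateral strain / axial strain
  nu = 0.000757 / 0.002965 = 0.2553

0.2553


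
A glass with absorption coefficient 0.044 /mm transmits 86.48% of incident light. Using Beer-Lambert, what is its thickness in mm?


Rearrange T = exp(-alpha * thickness):
  thickness = -ln(T) / alpha
  T = 86.48/100 = 0.8648
  ln(T) = -0.14526
  -ln(T) = 0.14526
  thickness = 0.14526 / 0.044 = 3.3 mm

3.3 mm


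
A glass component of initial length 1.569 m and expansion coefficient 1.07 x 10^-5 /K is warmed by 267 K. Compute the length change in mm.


Thermal expansion formula: dL = alpha * L0 * dT
  dL = (1.07 x 10^-5) * 1.569 * 267 = 0.00448248 m
Convert to mm: 0.00448248 * 1000 = 4.4825 mm

4.4825 mm


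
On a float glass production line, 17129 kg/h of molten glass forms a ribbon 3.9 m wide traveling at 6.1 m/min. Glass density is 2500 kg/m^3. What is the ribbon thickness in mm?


Ribbon cross-section from mass balance:
  Volume rate = throughput / density = 17129 / 2500 = 6.8516 m^3/h
  thickness = volume rate / (speed * 60 * width), i.e.
  thickness = throughput / (60 * speed * width * density) * 1000
  thickness = 17129 / (60 * 6.1 * 3.9 * 2500) * 1000 = 4.8 mm

4.8 mm


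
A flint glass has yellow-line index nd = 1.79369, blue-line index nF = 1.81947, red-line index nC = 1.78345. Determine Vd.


Abbe number formula: Vd = (nd - 1) / (nF - nC)
  nd - 1 = 1.79369 - 1 = 0.79369
  nF - nC = 1.81947 - 1.78345 = 0.03602
  Vd = 0.79369 / 0.03602 = 22.03

22.03


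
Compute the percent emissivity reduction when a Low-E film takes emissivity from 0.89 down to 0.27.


Percentage reduction = (1 - coated/uncoated) * 100
  Ratio = 0.27 / 0.89 = 0.3034
  Reduction = (1 - 0.3034) * 100 = 69.7%

69.7%


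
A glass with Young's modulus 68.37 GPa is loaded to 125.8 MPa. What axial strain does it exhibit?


Rearrange E = sigma / epsilon:
  epsilon = sigma / E
  E (MPa) = 68.37 * 1000 = 68370
  epsilon = 125.8 / 68370 = 0.00184

0.00184


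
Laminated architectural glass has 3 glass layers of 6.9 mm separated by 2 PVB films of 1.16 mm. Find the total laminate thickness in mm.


Total thickness = glass contribution + PVB contribution
  Glass: 3 * 6.9 = 20.7 mm
  PVB: 2 * 1.16 = 2.32 mm
  Total = 20.7 + 2.32 = 23.02 mm

23.02 mm


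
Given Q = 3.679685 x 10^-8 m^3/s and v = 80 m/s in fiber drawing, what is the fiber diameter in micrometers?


Cross-sectional area from continuity:
  A = Q / v = 3.679685 x 10^-8 / 80 = 4.599606 x 10^-10 m^2
Diameter from circular cross-section:
  d = sqrt(4A / pi) * 10^6 (m -> um)
  d = sqrt(4 * 4.599606 x 10^-10 / pi) * 10^6 = 24.2 um

24.2 um


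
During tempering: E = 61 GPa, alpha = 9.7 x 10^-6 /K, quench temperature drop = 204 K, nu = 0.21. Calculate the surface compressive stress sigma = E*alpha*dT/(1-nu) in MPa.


Tempering stress: sigma = E * alpha * dT / (1 - nu)
  E (MPa) = 61 * 1000 = 61000
  Numerator = 61000 * (9.7 x 10^-6) * 204 = 120.7068
  Denominator = 1 - 0.21 = 0.79
  sigma = 120.7068 / 0.79 = 152.8 MPa

152.8 MPa


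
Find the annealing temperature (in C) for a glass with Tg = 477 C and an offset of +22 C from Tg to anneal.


The annealing temperature is Tg plus the offset:
  T_anneal = 477 + 22 = 499 C

499 C


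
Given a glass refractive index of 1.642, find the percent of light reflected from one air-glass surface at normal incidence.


Fresnel reflectance at normal incidence:
  R = ((n - 1)/(n + 1))^2
  (n - 1)/(n + 1) = (1.642 - 1)/(1.642 + 1) = 0.242998
  R = 0.242998^2 = 0.059048
  R(%) = 0.059048 * 100 = 5.905%

5.905%


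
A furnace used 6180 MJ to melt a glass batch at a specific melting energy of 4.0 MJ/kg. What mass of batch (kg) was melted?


Rearrange E = m * s for m:
  m = E / s
  m = 6180 / 4.0 = 1545.0 kg

1545.0 kg


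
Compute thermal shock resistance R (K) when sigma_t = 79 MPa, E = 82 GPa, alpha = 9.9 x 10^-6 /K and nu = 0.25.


Thermal shock resistance: R = sigma * (1 - nu) / (E * alpha)
  Numerator = 79 * (1 - 0.25) = 59.25
  Denominator = 82 * 1000 * (9.9 x 10^-6) = 0.8118
  R = 59.25 / 0.8118 = 73.0 K

73.0 K


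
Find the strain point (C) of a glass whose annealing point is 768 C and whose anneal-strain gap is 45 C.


Strain point = annealing point - difference:
  T_strain = 768 - 45 = 723 C

723 C


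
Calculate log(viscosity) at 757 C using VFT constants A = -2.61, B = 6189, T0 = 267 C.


VFT equation: log(eta) = A + B / (T - T0)
  T - T0 = 757 - 267 = 490
  B / (T - T0) = 6189 / 490 = 12.631
  log(eta) = -2.61 + 12.631 = 10.021

10.021


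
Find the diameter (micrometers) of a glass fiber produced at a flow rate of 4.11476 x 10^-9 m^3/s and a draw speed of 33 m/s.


Cross-sectional area from continuity:
  A = Q / v = 4.11476 x 10^-9 / 33 = 1.246897 x 10^-10 m^2
Diameter from circular cross-section:
  d = sqrt(4A / pi) * 10^6 (m -> um)
  d = sqrt(4 * 1.246897 x 10^-10 / pi) * 10^6 = 12.6 um

12.6 um


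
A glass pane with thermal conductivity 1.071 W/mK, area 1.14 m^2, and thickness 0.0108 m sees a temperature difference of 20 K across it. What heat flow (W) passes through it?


Fourier's law: Q = k * A * dT / t
  Q = 1.071 * 1.14 * 20 / 0.0108
  Q = 24.4188 / 0.0108 = 2261 W

2261 W


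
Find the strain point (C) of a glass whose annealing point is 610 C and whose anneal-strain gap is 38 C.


Strain point = annealing point - difference:
  T_strain = 610 - 38 = 572 C

572 C


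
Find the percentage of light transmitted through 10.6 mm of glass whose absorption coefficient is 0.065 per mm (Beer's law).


Beer-Lambert law: T = exp(-alpha * thickness)
  exponent = -0.065 * 10.6 = -0.689
  T = exp(-0.689) = 0.5021
  Percentage = 0.5021 * 100 = 50.21%

50.21%


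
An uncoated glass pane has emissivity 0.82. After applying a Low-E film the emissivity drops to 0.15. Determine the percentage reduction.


Percentage reduction = (1 - coated/uncoated) * 100
  Ratio = 0.15 / 0.82 = 0.1829
  Reduction = (1 - 0.1829) * 100 = 81.7%

81.7%


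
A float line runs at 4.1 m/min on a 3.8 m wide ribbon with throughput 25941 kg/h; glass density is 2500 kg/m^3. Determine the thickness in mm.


Ribbon cross-section from mass balance:
  Volume rate = throughput / density = 25941 / 2500 = 10.3764 m^3/h
  thickness = volume rate / (speed * 60 * width), i.e.
  thickness = throughput / (60 * speed * width * density) * 1000
  thickness = 25941 / (60 * 4.1 * 3.8 * 2500) * 1000 = 11.1 mm

11.1 mm


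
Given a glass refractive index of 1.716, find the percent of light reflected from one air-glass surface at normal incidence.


Fresnel reflectance at normal incidence:
  R = ((n - 1)/(n + 1))^2
  (n - 1)/(n + 1) = (1.716 - 1)/(1.716 + 1) = 0.263623
  R = 0.263623^2 = 0.0694971
  R(%) = 0.0694971 * 100 = 6.95%

6.95%


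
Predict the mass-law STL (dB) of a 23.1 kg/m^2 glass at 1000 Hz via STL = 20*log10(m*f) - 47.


Mass law: STL = 20 * log10(m * f) - 47
  m * f = 23.1 * 1000 = 23100
  log10(23100) = 4.36361
  STL = 20 * 4.36361 - 47 = 87.2722 - 47 = 40.3 dB

40.3 dB


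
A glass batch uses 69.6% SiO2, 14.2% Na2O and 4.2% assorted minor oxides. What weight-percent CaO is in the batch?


Pieces sum to 100%:
  CaO = 100 - (SiO2 + Na2O + others)
  CaO = 100 - (69.6 + 14.2 + 4.2) = 12.0%

12.0%


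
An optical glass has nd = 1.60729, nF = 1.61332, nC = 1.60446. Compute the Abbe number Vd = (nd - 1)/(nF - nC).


Abbe number formula: Vd = (nd - 1) / (nF - nC)
  nd - 1 = 1.60729 - 1 = 0.60729
  nF - nC = 1.61332 - 1.60446 = 0.00886
  Vd = 0.60729 / 0.00886 = 68.54

68.54


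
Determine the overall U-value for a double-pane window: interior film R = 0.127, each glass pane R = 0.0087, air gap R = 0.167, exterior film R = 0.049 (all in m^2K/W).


Total thermal resistance (series):
  R_total = R_in + R_glass + R_air + R_glass + R_out
  R_total = 0.127 + 0.0087 + 0.167 + 0.0087 + 0.049 = 0.3604 m^2K/W
U-value = 1 / R_total = 1 / 0.3604 = 2.775 W/m^2K

2.775 W/m^2K


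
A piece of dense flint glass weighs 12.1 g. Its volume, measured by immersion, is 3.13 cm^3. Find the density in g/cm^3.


Use the definition of density:
  rho = mass / volume
  rho = 12.1 / 3.13 = 3.866 g/cm^3

3.866 g/cm^3


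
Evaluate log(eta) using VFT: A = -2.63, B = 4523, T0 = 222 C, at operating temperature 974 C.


VFT equation: log(eta) = A + B / (T - T0)
  T - T0 = 974 - 222 = 752
  B / (T - T0) = 4523 / 752 = 6.015
  log(eta) = -2.63 + 6.015 = 3.385

3.385


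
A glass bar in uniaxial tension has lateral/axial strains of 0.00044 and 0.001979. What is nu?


Poisson's ratio: nu = lateral strain / axial strain
  nu = 0.00044 / 0.001979 = 0.2223

0.2223


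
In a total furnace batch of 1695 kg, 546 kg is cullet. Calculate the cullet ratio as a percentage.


Cullet ratio = (cullet mass / total batch mass) * 100
  Ratio = 546 / 1695 * 100 = 32.21%

32.21%


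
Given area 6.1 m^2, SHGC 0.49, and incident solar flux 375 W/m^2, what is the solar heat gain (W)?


Solar heat gain: Q = Area * SHGC * Irradiance
  Q = 6.1 * 0.49 * 375 = 1120.9 W

1120.9 W


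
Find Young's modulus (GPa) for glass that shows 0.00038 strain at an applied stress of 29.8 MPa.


Young's modulus: E = stress / strain
  E = 29.8 MPa / 0.00038 = 78421.05 MPa
Convert to GPa: 78421.05 / 1000 = 78.42 GPa

78.42 GPa


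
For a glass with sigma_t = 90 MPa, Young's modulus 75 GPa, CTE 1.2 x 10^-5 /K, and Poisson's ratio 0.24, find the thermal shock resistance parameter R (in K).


Thermal shock resistance: R = sigma * (1 - nu) / (E * alpha)
  Numerator = 90 * (1 - 0.24) = 68.4
  Denominator = 75 * 1000 * (1.2 x 10^-5) = 0.9
  R = 68.4 / 0.9 = 76.0 K

76.0 K


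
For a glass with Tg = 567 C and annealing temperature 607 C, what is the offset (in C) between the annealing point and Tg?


Offset = T_anneal - Tg:
  offset = 607 - 567 = 40 C

40 C


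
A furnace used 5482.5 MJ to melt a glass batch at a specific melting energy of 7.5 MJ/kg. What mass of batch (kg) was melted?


Rearrange E = m * s for m:
  m = E / s
  m = 5482.5 / 7.5 = 731.0 kg

731.0 kg


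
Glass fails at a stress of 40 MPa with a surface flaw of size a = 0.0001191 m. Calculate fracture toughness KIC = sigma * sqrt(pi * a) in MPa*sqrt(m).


Fracture toughness: KIC = sigma * sqrt(pi * a)
  pi * a = pi * 0.0001191 = 0.000374164
  sqrt(pi * a) = 0.019343
  KIC = 40 * 0.019343 = 0.774 MPa*sqrt(m)

0.774 MPa*sqrt(m)


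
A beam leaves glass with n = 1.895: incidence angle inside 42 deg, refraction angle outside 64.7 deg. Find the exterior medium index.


Apply Snell's law: n1 * sin(theta1) = n2 * sin(theta2)
  n2 = n1 * sin(theta1) / sin(theta2)
  sin(42) = 0.669131
  sin(64.7) = 0.904083
  n2 = 1.895 * 0.669131 / 0.904083 = 1.4025

1.4025


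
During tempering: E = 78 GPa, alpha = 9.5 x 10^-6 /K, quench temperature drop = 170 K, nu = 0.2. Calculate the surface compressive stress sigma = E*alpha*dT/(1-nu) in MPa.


Tempering stress: sigma = E * alpha * dT / (1 - nu)
  E (MPa) = 78 * 1000 = 78000
  Numerator = 78000 * (9.5 x 10^-6) * 170 = 125.97
  Denominator = 1 - 0.2 = 0.8
  sigma = 125.97 / 0.8 = 157.5 MPa

157.5 MPa


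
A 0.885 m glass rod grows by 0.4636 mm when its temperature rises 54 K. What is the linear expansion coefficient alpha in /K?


Rearrange dL = alpha * L0 * dT for alpha:
  alpha = dL / (L0 * dT)
  alpha = (0.4636 / 1000) / (0.885 * 54) = 0.000009701 /K = 9.701 x 10^-6 /K

9.701 x 10^-6 /K


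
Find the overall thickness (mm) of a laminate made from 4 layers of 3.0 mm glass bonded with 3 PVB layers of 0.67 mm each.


Total thickness = glass contribution + PVB contribution
  Glass: 4 * 3.0 = 12.0 mm
  PVB: 3 * 0.67 = 2.01 mm
  Total = 12.0 + 2.01 = 14.01 mm

14.01 mm


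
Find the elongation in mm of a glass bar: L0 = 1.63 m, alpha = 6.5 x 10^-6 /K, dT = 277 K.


Thermal expansion formula: dL = alpha * L0 * dT
  dL = (6.5 x 10^-6) * 1.63 * 277 = 0.00293481 m
Convert to mm: 0.00293481 * 1000 = 2.9348 mm

2.9348 mm


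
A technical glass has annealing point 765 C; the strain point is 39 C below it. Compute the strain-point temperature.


Strain point = annealing point - difference:
  T_strain = 765 - 39 = 726 C

726 C


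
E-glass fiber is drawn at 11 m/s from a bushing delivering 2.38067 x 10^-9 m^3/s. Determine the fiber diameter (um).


Cross-sectional area from continuity:
  A = Q / v = 2.38067 x 10^-9 / 11 = 2.164245 x 10^-10 m^2
Diameter from circular cross-section:
  d = sqrt(4A / pi) * 10^6 (m -> um)
  d = sqrt(4 * 2.164245 x 10^-10 / pi) * 10^6 = 16.6 um

16.6 um


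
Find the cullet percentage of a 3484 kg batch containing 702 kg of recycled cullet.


Cullet ratio = (cullet mass / total batch mass) * 100
  Ratio = 702 / 3484 * 100 = 20.15%

20.15%


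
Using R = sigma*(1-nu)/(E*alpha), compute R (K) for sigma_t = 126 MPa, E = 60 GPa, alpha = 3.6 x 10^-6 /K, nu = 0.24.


Thermal shock resistance: R = sigma * (1 - nu) / (E * alpha)
  Numerator = 126 * (1 - 0.24) = 95.76
  Denominator = 60 * 1000 * (3.6 x 10^-6) = 0.216
  R = 95.76 / 0.216 = 443.3 K

443.3 K


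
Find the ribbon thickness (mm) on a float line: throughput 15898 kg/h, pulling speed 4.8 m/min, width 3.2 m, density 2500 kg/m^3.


Ribbon cross-section from mass balance:
  Volume rate = throughput / density = 15898 / 2500 = 6.3592 m^3/h
  thickness = volume rate / (speed * 60 * width), i.e.
  thickness = throughput / (60 * speed * width * density) * 1000
  thickness = 15898 / (60 * 4.8 * 3.2 * 2500) * 1000 = 6.9 mm

6.9 mm


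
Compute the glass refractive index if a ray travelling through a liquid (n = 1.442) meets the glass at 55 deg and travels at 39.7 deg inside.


Apply Snell's law: n1 * sin(theta1) = n2 * sin(theta2)
  n2 = n1 * sin(theta1) / sin(theta2)
  sin(55) = 0.819152
  sin(39.7) = 0.638768
  n2 = 1.442 * 0.819152 / 0.638768 = 1.8492

1.8492


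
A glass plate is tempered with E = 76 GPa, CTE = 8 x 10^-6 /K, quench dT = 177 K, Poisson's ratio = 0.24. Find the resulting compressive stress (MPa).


Tempering stress: sigma = E * alpha * dT / (1 - nu)
  E (MPa) = 76 * 1000 = 76000
  Numerator = 76000 * (8 x 10^-6) * 177 = 107.616
  Denominator = 1 - 0.24 = 0.76
  sigma = 107.616 / 0.76 = 141.6 MPa

141.6 MPa


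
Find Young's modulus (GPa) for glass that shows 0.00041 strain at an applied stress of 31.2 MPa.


Young's modulus: E = stress / strain
  E = 31.2 MPa / 0.00041 = 76097.56 MPa
Convert to GPa: 76097.56 / 1000 = 76.1 GPa

76.1 GPa


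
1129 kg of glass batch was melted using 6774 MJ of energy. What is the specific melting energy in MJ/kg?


Rearrange E = m * s for s:
  s = E / m
  s = 6774 / 1129 = 6.0 MJ/kg

6.0 MJ/kg


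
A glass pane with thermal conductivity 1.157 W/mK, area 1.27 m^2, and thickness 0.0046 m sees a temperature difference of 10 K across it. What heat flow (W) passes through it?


Fourier's law: Q = k * A * dT / t
  Q = 1.157 * 1.27 * 10 / 0.0046
  Q = 14.6939 / 0.0046 = 3194.3 W

3194.3 W


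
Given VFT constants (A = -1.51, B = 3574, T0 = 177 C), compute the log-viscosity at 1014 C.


VFT equation: log(eta) = A + B / (T - T0)
  T - T0 = 1014 - 177 = 837
  B / (T - T0) = 3574 / 837 = 4.27
  log(eta) = -1.51 + 4.27 = 2.76

2.76


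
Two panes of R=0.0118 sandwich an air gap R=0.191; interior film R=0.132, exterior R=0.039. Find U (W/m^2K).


Total thermal resistance (series):
  R_total = R_in + R_glass + R_air + R_glass + R_out
  R_total = 0.132 + 0.0118 + 0.191 + 0.0118 + 0.039 = 0.3856 m^2K/W
U-value = 1 / R_total = 1 / 0.3856 = 2.593 W/m^2K

2.593 W/m^2K


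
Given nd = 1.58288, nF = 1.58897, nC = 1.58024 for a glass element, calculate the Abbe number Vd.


Abbe number formula: Vd = (nd - 1) / (nF - nC)
  nd - 1 = 1.58288 - 1 = 0.58288
  nF - nC = 1.58897 - 1.58024 = 0.00873
  Vd = 0.58288 / 0.00873 = 66.77

66.77


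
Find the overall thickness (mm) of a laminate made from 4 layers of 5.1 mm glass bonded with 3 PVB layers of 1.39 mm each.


Total thickness = glass contribution + PVB contribution
  Glass: 4 * 5.1 = 20.4 mm
  PVB: 3 * 1.39 = 4.17 mm
  Total = 20.4 + 4.17 = 24.57 mm

24.57 mm


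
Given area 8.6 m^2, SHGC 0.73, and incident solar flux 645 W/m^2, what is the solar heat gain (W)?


Solar heat gain: Q = Area * SHGC * Irradiance
  Q = 8.6 * 0.73 * 645 = 4049.3 W

4049.3 W


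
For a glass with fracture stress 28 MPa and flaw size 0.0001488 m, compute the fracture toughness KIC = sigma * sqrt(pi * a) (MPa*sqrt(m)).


Fracture toughness: KIC = sigma * sqrt(pi * a)
  pi * a = pi * 0.0001488 = 0.000467469
  sqrt(pi * a) = 0.021621
  KIC = 28 * 0.021621 = 0.605 MPa*sqrt(m)

0.605 MPa*sqrt(m)


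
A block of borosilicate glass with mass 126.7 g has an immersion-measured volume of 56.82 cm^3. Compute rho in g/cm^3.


Use the definition of density:
  rho = mass / volume
  rho = 126.7 / 56.82 = 2.23 g/cm^3

2.23 g/cm^3


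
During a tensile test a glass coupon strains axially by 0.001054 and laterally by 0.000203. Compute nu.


Poisson's ratio: nu = lateral strain / axial strain
  nu = 0.000203 / 0.001054 = 0.1926

0.1926


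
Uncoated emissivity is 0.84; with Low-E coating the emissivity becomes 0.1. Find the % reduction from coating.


Percentage reduction = (1 - coated/uncoated) * 100
  Ratio = 0.1 / 0.84 = 0.119
  Reduction = (1 - 0.119) * 100 = 88.1%

88.1%


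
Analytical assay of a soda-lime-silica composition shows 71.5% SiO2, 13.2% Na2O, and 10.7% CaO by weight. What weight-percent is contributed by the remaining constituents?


Sum the three major oxides:
  SiO2 + Na2O + CaO = 71.5 + 13.2 + 10.7 = 95.4%
Subtract from 100%:
  Others = 100 - 95.4 = 4.6%

4.6%


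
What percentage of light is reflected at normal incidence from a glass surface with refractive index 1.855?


Fresnel reflectance at normal incidence:
  R = ((n - 1)/(n + 1))^2
  (n - 1)/(n + 1) = (1.855 - 1)/(1.855 + 1) = 0.299475
  R = 0.299475^2 = 0.0896853
  R(%) = 0.0896853 * 100 = 8.969%

8.969%


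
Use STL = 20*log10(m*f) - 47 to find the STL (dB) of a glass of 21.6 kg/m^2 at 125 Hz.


Mass law: STL = 20 * log10(m * f) - 47
  m * f = 21.6 * 125 = 2700
  log10(2700) = 3.43136
  STL = 20 * 3.43136 - 47 = 68.6272 - 47 = 21.6 dB

21.6 dB


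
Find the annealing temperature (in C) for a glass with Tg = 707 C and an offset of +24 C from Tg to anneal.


The annealing temperature is Tg plus the offset:
  T_anneal = 707 + 24 = 731 C

731 C


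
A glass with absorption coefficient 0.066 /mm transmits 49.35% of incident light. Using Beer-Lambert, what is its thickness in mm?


Rearrange T = exp(-alpha * thickness):
  thickness = -ln(T) / alpha
  T = 49.35/100 = 0.4935
  ln(T) = -0.70623
  -ln(T) = 0.70623
  thickness = 0.70623 / 0.066 = 10.7 mm

10.7 mm


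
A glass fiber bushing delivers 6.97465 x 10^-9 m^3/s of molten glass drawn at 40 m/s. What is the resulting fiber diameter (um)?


Cross-sectional area from continuity:
  A = Q / v = 6.97465 x 10^-9 / 40 = 1.743662 x 10^-10 m^2
Diameter from circular cross-section:
  d = sqrt(4A / pi) * 10^6 (m -> um)
  d = sqrt(4 * 1.743662 x 10^-10 / pi) * 10^6 = 14.9 um

14.9 um


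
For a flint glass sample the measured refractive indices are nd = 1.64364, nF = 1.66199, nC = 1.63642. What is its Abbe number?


Abbe number formula: Vd = (nd - 1) / (nF - nC)
  nd - 1 = 1.64364 - 1 = 0.64364
  nF - nC = 1.66199 - 1.63642 = 0.02557
  Vd = 0.64364 / 0.02557 = 25.17

25.17


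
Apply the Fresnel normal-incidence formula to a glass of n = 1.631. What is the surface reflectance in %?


Fresnel reflectance at normal incidence:
  R = ((n - 1)/(n + 1))^2
  (n - 1)/(n + 1) = (1.631 - 1)/(1.631 + 1) = 0.239833
  R = 0.239833^2 = 0.0575199
  R(%) = 0.0575199 * 100 = 5.752%

5.752%


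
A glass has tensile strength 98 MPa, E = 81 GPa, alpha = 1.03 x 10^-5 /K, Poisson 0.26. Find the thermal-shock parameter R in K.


Thermal shock resistance: R = sigma * (1 - nu) / (E * alpha)
  Numerator = 98 * (1 - 0.26) = 72.52
  Denominator = 81 * 1000 * (1.03 x 10^-5) = 0.8343
  R = 72.52 / 0.8343 = 86.9 K

86.9 K


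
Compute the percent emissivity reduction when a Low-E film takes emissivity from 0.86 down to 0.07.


Percentage reduction = (1 - coated/uncoated) * 100
  Ratio = 0.07 / 0.86 = 0.0814
  Reduction = (1 - 0.0814) * 100 = 91.9%

91.9%


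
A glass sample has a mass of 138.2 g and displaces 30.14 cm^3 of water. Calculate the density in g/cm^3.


Use the definition of density:
  rho = mass / volume
  rho = 138.2 / 30.14 = 4.585 g/cm^3

4.585 g/cm^3


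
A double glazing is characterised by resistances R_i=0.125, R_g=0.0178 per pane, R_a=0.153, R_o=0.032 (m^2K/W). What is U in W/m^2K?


Total thermal resistance (series):
  R_total = R_in + R_glass + R_air + R_glass + R_out
  R_total = 0.125 + 0.0178 + 0.153 + 0.0178 + 0.032 = 0.3456 m^2K/W
U-value = 1 / R_total = 1 / 0.3456 = 2.894 W/m^2K

2.894 W/m^2K


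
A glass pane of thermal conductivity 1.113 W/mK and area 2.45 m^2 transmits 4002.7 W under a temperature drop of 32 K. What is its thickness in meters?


Fourier's law: t = k * A * dT / Q
  t = 1.113 * 2.45 * 32 / 4002.7
  t = 87.2592 / 4002.7 = 0.0218 m

0.0218 m


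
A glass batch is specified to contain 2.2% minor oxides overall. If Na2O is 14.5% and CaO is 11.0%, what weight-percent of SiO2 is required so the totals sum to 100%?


Known pieces sum to 100%:
  SiO2 = 100 - (others + Na2O + CaO)
  SiO2 = 100 - (2.2 + 14.5 + 11.0) = 72.3%

72.3%


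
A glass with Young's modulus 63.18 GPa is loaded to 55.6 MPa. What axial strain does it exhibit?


Rearrange E = sigma / epsilon:
  epsilon = sigma / E
  E (MPa) = 63.18 * 1000 = 63180
  epsilon = 55.6 / 63180 = 0.00088

0.00088


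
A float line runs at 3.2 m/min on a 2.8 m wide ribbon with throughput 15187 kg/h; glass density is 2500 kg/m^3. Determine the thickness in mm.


Ribbon cross-section from mass balance:
  Volume rate = throughput / density = 15187 / 2500 = 6.0748 m^3/h
  thickness = volume rate / (speed * 60 * width), i.e.
  thickness = throughput / (60 * speed * width * density) * 1000
  thickness = 15187 / (60 * 3.2 * 2.8 * 2500) * 1000 = 11.3 mm

11.3 mm


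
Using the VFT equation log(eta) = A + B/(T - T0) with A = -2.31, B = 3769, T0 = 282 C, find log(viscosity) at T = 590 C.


VFT equation: log(eta) = A + B / (T - T0)
  T - T0 = 590 - 282 = 308
  B / (T - T0) = 3769 / 308 = 12.237
  log(eta) = -2.31 + 12.237 = 9.927

9.927


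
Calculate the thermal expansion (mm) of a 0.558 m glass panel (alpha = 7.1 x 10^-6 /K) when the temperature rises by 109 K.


Thermal expansion formula: dL = alpha * L0 * dT
  dL = (7.1 x 10^-6) * 0.558 * 109 = 0.00043184 m
Convert to mm: 0.00043184 * 1000 = 0.4318 mm

0.4318 mm


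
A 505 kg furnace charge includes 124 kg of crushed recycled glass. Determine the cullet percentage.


Cullet ratio = (cullet mass / total batch mass) * 100
  Ratio = 124 / 505 * 100 = 24.55%

24.55%


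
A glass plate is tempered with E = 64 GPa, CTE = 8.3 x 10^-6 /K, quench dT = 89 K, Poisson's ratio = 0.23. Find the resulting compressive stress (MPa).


Tempering stress: sigma = E * alpha * dT / (1 - nu)
  E (MPa) = 64 * 1000 = 64000
  Numerator = 64000 * (8.3 x 10^-6) * 89 = 47.2768
  Denominator = 1 - 0.23 = 0.77
  sigma = 47.2768 / 0.77 = 61.4 MPa

61.4 MPa


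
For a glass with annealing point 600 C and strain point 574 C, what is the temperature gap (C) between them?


Gap = T_anneal - T_strain:
  gap = 600 - 574 = 26 C

26 C


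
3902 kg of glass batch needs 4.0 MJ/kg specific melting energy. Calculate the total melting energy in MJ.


Total energy = mass * specific energy
  E = 3902 * 4.0 = 15608 MJ

15608 MJ


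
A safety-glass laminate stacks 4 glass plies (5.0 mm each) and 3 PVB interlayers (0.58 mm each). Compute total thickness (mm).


Total thickness = glass contribution + PVB contribution
  Glass: 4 * 5.0 = 20.0 mm
  PVB: 3 * 0.58 = 1.74 mm
  Total = 20.0 + 1.74 = 21.74 mm

21.74 mm


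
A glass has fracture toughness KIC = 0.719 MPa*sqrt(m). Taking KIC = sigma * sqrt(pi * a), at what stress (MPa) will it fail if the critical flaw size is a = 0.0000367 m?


Rearrange KIC = sigma * sqrt(pi * a):
  sigma = KIC / sqrt(pi * a)
  sqrt(pi * 0.0000367) = 0.010738
  sigma = 0.719 / 0.010738 = 66.96 MPa

66.96 MPa


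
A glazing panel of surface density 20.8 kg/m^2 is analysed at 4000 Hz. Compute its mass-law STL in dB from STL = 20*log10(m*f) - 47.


Mass law: STL = 20 * log10(m * f) - 47
  m * f = 20.8 * 4000 = 83200
  log10(83200) = 4.92012
  STL = 20 * 4.92012 - 47 = 98.4024 - 47 = 51.4 dB

51.4 dB


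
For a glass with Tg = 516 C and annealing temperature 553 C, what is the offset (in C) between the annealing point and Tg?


Offset = T_anneal - Tg:
  offset = 553 - 516 = 37 C

37 C


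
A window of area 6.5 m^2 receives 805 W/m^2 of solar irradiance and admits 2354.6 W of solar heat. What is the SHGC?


Rearrange Q = Area * SHGC * Irradiance:
  SHGC = Q / (Area * Irradiance)
  SHGC = 2354.6 / (6.5 * 805) = 0.45

0.45


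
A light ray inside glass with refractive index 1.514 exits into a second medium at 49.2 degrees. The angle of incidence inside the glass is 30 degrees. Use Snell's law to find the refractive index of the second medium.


Apply Snell's law: n1 * sin(theta1) = n2 * sin(theta2)
  n2 = n1 * sin(theta1) / sin(theta2)
  sin(30) = 0.5
  sin(49.2) = 0.756995
  n2 = 1.514 * 0.5 / 0.756995 = 1.0

1.0


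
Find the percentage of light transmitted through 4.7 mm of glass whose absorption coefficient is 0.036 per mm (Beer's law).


Beer-Lambert law: T = exp(-alpha * thickness)
  exponent = -0.036 * 4.7 = -0.1692
  T = exp(-0.1692) = 0.8443
  Percentage = 0.8443 * 100 = 84.43%

84.43%


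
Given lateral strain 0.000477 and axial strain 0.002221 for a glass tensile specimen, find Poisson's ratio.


Poisson's ratio: nu = lateral strain / axial strain
  nu = 0.000477 / 0.002221 = 0.2148

0.2148


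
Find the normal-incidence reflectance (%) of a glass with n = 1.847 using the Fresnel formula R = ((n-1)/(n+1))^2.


Fresnel reflectance at normal incidence:
  R = ((n - 1)/(n + 1))^2
  (n - 1)/(n + 1) = (1.847 - 1)/(1.847 + 1) = 0.297506
  R = 0.297506^2 = 0.0885098
  R(%) = 0.0885098 * 100 = 8.851%

8.851%


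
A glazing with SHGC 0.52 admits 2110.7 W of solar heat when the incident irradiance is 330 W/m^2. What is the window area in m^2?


Rearrange Q = Area * SHGC * Irradiance:
  Area = Q / (SHGC * Irradiance)
  Area = 2110.7 / (0.52 * 330) = 12.3 m^2

12.3 m^2


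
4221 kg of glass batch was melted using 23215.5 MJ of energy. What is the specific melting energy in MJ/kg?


Rearrange E = m * s for s:
  s = E / m
  s = 23215.5 / 4221 = 5.5 MJ/kg

5.5 MJ/kg


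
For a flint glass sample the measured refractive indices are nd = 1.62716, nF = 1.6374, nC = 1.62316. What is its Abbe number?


Abbe number formula: Vd = (nd - 1) / (nF - nC)
  nd - 1 = 1.62716 - 1 = 0.62716
  nF - nC = 1.6374 - 1.62316 = 0.01424
  Vd = 0.62716 / 0.01424 = 44.04

44.04


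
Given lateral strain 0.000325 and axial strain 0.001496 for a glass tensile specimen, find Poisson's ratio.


Poisson's ratio: nu = lateral strain / axial strain
  nu = 0.000325 / 0.001496 = 0.2172

0.2172


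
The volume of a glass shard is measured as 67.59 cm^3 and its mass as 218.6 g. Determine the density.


Use the definition of density:
  rho = mass / volume
  rho = 218.6 / 67.59 = 3.234 g/cm^3

3.234 g/cm^3


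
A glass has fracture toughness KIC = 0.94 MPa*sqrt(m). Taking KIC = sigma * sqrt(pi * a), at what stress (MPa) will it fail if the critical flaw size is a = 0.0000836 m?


Rearrange KIC = sigma * sqrt(pi * a):
  sigma = KIC / sqrt(pi * a)
  sqrt(pi * 0.0000836) = 0.016206
  sigma = 0.94 / 0.016206 = 58.0 MPa

58.0 MPa


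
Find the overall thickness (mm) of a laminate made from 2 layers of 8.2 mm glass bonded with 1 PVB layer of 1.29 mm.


Total thickness = glass contribution + PVB contribution
  Glass: 2 * 8.2 = 16.4 mm
  PVB: 1 * 1.29 = 1.29 mm
  Total = 16.4 + 1.29 = 17.69 mm

17.69 mm


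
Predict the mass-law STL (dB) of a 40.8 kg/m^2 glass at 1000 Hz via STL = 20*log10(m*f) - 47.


Mass law: STL = 20 * log10(m * f) - 47
  m * f = 40.8 * 1000 = 40800
  log10(40800) = 4.61066
  STL = 20 * 4.61066 - 47 = 92.2132 - 47 = 45.2 dB

45.2 dB


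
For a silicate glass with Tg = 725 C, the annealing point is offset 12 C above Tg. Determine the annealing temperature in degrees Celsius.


The annealing temperature is Tg plus the offset:
  T_anneal = 725 + 12 = 737 C

737 C


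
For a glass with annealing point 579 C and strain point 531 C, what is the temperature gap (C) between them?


Gap = T_anneal - T_strain:
  gap = 579 - 531 = 48 C

48 C


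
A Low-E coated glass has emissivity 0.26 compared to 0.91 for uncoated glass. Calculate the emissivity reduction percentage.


Percentage reduction = (1 - coated/uncoated) * 100
  Ratio = 0.26 / 0.91 = 0.2857
  Reduction = (1 - 0.2857) * 100 = 71.4%

71.4%


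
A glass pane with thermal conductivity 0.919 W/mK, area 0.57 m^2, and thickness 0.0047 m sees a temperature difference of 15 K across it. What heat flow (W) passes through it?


Fourier's law: Q = k * A * dT / t
  Q = 0.919 * 0.57 * 15 / 0.0047
  Q = 7.85745 / 0.0047 = 1671.8 W

1671.8 W


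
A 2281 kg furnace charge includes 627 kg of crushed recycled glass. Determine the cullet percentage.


Cullet ratio = (cullet mass / total batch mass) * 100
  Ratio = 627 / 2281 * 100 = 27.49%

27.49%


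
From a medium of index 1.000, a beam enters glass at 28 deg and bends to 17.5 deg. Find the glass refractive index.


Apply Snell's law: n1 * sin(theta1) = n2 * sin(theta2)
  n2 = n1 * sin(theta1) / sin(theta2)
  sin(28) = 0.469472
  sin(17.5) = 0.300706
  n2 = 1.000 * 0.469472 / 0.300706 = 1.5612

1.5612


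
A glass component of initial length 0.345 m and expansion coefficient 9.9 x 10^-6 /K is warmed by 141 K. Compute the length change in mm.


Thermal expansion formula: dL = alpha * L0 * dT
  dL = (9.9 x 10^-6) * 0.345 * 141 = 0.00048159 m
Convert to mm: 0.00048159 * 1000 = 0.4816 mm

0.4816 mm


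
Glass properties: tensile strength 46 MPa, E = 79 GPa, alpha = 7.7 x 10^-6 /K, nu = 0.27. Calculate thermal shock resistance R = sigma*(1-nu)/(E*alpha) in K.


Thermal shock resistance: R = sigma * (1 - nu) / (E * alpha)
  Numerator = 46 * (1 - 0.27) = 33.58
  Denominator = 79 * 1000 * (7.7 x 10^-6) = 0.6083
  R = 33.58 / 0.6083 = 55.2 K

55.2 K


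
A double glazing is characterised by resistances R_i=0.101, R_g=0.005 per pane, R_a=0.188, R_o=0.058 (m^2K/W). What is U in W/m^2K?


Total thermal resistance (series):
  R_total = R_in + R_glass + R_air + R_glass + R_out
  R_total = 0.101 + 0.005 + 0.188 + 0.005 + 0.058 = 0.357 m^2K/W
U-value = 1 / R_total = 1 / 0.357 = 2.801 W/m^2K

2.801 W/m^2K


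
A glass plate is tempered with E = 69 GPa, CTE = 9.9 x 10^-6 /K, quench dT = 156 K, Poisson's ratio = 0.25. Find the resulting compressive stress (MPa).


Tempering stress: sigma = E * alpha * dT / (1 - nu)
  E (MPa) = 69 * 1000 = 69000
  Numerator = 69000 * (9.9 x 10^-6) * 156 = 106.5636
  Denominator = 1 - 0.25 = 0.75
  sigma = 106.5636 / 0.75 = 142.1 MPa

142.1 MPa


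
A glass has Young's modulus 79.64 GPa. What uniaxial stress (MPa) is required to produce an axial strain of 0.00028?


Rearrange E = sigma / epsilon:
  sigma = E * epsilon
  E (MPa) = 79.64 * 1000 = 79640
  sigma = 79640 * 0.00028 = 22.3 MPa

22.3 MPa


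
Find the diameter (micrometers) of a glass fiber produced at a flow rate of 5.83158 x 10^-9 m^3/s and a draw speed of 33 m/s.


Cross-sectional area from continuity:
  A = Q / v = 5.83158 x 10^-9 / 33 = 1.767145 x 10^-10 m^2
Diameter from circular cross-section:
  d = sqrt(4A / pi) * 10^6 (m -> um)
  d = sqrt(4 * 1.767145 x 10^-10 / pi) * 10^6 = 15.0 um

15.0 um


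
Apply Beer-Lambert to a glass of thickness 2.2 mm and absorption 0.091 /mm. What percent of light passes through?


Beer-Lambert law: T = exp(-alpha * thickness)
  exponent = -0.091 * 2.2 = -0.2002
  T = exp(-0.2002) = 0.8186
  Percentage = 0.8186 * 100 = 81.86%

81.86%


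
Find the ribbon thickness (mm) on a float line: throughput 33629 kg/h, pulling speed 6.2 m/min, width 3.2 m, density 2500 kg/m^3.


Ribbon cross-section from mass balance:
  Volume rate = throughput / density = 33629 / 2500 = 13.4516 m^3/h
  thickness = volume rate / (speed * 60 * width), i.e.
  thickness = throughput / (60 * speed * width * density) * 1000
  thickness = 33629 / (60 * 6.2 * 3.2 * 2500) * 1000 = 11.3 mm

11.3 mm


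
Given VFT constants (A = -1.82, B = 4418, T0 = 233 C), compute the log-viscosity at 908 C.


VFT equation: log(eta) = A + B / (T - T0)
  T - T0 = 908 - 233 = 675
  B / (T - T0) = 4418 / 675 = 6.545
  log(eta) = -1.82 + 6.545 = 4.725

4.725


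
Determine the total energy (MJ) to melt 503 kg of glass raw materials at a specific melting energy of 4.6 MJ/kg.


Total energy = mass * specific energy
  E = 503 * 4.6 = 2313.8 MJ

2313.8 MJ


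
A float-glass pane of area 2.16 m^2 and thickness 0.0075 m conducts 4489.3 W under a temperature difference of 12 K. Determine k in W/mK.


Fourier's law rearranged: k = Q * t / (A * dT)
  Numerator = 4489.3 * 0.0075 = 33.66975
  Denominator = 2.16 * 12 = 25.92
  k = 33.66975 / 25.92 = 1.299 W/mK

1.299 W/mK


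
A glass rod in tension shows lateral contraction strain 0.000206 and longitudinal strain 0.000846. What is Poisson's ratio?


Poisson's ratio: nu = lateral strain / axial strain
  nu = 0.000206 / 0.000846 = 0.2435

0.2435


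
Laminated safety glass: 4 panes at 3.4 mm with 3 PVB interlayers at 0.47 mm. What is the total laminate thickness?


Total thickness = glass contribution + PVB contribution
  Glass: 4 * 3.4 = 13.6 mm
  PVB: 3 * 0.47 = 1.41 mm
  Total = 13.6 + 1.41 = 15.01 mm

15.01 mm


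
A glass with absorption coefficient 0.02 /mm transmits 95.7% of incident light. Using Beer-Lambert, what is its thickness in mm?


Rearrange T = exp(-alpha * thickness):
  thickness = -ln(T) / alpha
  T = 95.7/100 = 0.957
  ln(T) = -0.04395
  -ln(T) = 0.04395
  thickness = 0.04395 / 0.02 = 2.2 mm

2.2 mm


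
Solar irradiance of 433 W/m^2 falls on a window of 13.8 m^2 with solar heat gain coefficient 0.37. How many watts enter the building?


Solar heat gain: Q = Area * SHGC * Irradiance
  Q = 13.8 * 0.37 * 433 = 2210.9 W

2210.9 W


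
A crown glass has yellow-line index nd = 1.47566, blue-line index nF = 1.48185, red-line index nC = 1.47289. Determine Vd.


Abbe number formula: Vd = (nd - 1) / (nF - nC)
  nd - 1 = 1.47566 - 1 = 0.47566
  nF - nC = 1.48185 - 1.47289 = 0.00896
  Vd = 0.47566 / 0.00896 = 53.09

53.09


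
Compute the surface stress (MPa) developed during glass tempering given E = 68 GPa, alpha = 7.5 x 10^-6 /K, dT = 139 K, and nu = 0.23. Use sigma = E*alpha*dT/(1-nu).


Tempering stress: sigma = E * alpha * dT / (1 - nu)
  E (MPa) = 68 * 1000 = 68000
  Numerator = 68000 * (7.5 x 10^-6) * 139 = 70.89
  Denominator = 1 - 0.23 = 0.77
  sigma = 70.89 / 0.77 = 92.1 MPa

92.1 MPa


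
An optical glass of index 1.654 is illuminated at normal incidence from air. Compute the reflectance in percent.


Fresnel reflectance at normal incidence:
  R = ((n - 1)/(n + 1))^2
  (n - 1)/(n + 1) = (1.654 - 1)/(1.654 + 1) = 0.24642
  R = 0.24642^2 = 0.0607228
  R(%) = 0.0607228 * 100 = 6.072%

6.072%


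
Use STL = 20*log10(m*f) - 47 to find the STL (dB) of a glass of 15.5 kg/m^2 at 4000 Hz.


Mass law: STL = 20 * log10(m * f) - 47
  m * f = 15.5 * 4000 = 62000
  log10(62000) = 4.79239
  STL = 20 * 4.79239 - 47 = 95.8478 - 47 = 48.8 dB

48.8 dB


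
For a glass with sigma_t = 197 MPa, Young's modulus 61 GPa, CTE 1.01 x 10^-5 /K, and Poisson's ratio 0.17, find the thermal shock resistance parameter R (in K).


Thermal shock resistance: R = sigma * (1 - nu) / (E * alpha)
  Numerator = 197 * (1 - 0.17) = 163.51
  Denominator = 61 * 1000 * (1.01 x 10^-5) = 0.6161
  R = 163.51 / 0.6161 = 265.4 K

265.4 K


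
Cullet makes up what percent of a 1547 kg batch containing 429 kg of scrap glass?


Cullet ratio = (cullet mass / total batch mass) * 100
  Ratio = 429 / 1547 * 100 = 27.73%

27.73%


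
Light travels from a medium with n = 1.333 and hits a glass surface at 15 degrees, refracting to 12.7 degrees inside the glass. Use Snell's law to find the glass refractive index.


Apply Snell's law: n1 * sin(theta1) = n2 * sin(theta2)
  n2 = n1 * sin(theta1) / sin(theta2)
  sin(15) = 0.258819
  sin(12.7) = 0.219846
  n2 = 1.333 * 0.258819 / 0.219846 = 1.5693

1.5693


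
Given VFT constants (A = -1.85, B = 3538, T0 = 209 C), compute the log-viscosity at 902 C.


VFT equation: log(eta) = A + B / (T - T0)
  T - T0 = 902 - 209 = 693
  B / (T - T0) = 3538 / 693 = 5.105
  log(eta) = -1.85 + 5.105 = 3.255

3.255


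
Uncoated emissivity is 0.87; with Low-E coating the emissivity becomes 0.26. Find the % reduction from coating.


Percentage reduction = (1 - coated/uncoated) * 100
  Ratio = 0.26 / 0.87 = 0.2989
  Reduction = (1 - 0.2989) * 100 = 70.1%

70.1%


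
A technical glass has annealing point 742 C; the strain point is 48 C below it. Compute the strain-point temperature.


Strain point = annealing point - difference:
  T_strain = 742 - 48 = 694 C

694 C
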